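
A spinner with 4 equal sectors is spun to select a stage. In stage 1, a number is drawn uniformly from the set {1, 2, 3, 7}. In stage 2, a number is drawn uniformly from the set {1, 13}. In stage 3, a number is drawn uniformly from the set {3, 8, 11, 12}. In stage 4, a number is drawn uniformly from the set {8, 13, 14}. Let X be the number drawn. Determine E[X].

365/48

E[X | stage 1] = (1+2+3+7)/4 = 13/4.
E[X | stage 2] = (1+13)/2 = 7.
E[X | stage 3] = (3+8+11+12)/4 = 17/2.
E[X | stage 4] = (8+13+14)/3 = 35/3.
E[X] = (1/4)·(13/4) + (1/4)·(7) + (1/4)·(17/2) + (1/4)·(35/3) = 365/48.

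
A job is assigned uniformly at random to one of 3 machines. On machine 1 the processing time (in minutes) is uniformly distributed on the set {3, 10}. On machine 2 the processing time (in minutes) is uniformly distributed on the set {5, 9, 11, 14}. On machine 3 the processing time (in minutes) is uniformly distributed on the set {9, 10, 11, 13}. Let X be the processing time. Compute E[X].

9

E[X | machine 1] = (3+10)/2 = 13/2.
E[X | machine 2] = (5+9+11+14)/4 = 39/4.
E[X | machine 3] = (9+10+11+13)/4 = 43/4.
By the law of total expectation,
E[X] = (1/3)·(13/2) + (1/3)·(39/4) + (1/3)·(43/4) = 9.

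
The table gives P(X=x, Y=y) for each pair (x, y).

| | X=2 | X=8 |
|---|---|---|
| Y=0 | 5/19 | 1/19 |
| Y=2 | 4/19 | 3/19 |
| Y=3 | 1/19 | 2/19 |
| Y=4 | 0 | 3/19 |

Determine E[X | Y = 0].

P(Y = 0) = 6/19.
Summing X·P(X=x,Y=y) over the conditioning event gives 18/19.
E[X | Y = 0] = (18/19) / (6/19) = 3.

3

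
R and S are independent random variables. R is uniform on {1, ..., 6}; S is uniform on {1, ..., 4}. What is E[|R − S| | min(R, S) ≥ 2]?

23/15

P(min(R, S) ≥ 2) = 5/8.
Summing |R−S|·P(x,y) over outcomes with min(R, S) ≥ 2 gives 23/24.
E[|R − S| | min(R, S) ≥ 2] = (23/24) / (5/8) = 23/15.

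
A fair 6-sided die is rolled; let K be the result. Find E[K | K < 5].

Given K < 5, K is equally likely to be any of {1, 2, 3, 4}.
E[K | K < 5] = (1 + 2 + 3 + 4) / 4 = 5/2.

5/2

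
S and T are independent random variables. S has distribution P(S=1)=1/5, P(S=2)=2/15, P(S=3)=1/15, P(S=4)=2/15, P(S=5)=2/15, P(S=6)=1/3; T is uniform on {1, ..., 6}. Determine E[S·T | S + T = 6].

33/5

P(S + T = 6) = 1/9.
Summing ST·P(x,y) over outcomes with S + T = 6 gives 11/15.
E[S·T | S + T = 6] = (11/15) / (1/9) = 33/5.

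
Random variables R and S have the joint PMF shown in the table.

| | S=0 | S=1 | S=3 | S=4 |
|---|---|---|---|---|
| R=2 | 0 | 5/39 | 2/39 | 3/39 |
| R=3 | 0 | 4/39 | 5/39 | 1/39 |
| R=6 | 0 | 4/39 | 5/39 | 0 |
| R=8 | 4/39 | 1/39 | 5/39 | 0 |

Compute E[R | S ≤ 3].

5

P(S ≤ 3) = 35/39.
Summing R·P(R=x,S=y) over the conditioning event gives 175/39.
E[R | S ≤ 3] = (175/39) / (35/39) = 5.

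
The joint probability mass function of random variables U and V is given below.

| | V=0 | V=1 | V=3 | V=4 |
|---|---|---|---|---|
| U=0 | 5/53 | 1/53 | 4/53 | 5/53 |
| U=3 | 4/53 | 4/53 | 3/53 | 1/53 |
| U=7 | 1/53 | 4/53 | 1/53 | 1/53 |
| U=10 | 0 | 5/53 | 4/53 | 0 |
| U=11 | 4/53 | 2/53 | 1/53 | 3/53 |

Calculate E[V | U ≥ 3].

P(U ≥ 3) = 38/53.
Summing V·P(U=x,V=y) over the conditioning event gives 62/53.
E[V | U ≥ 3] = (62/53) / (38/53) = 31/19.

31/19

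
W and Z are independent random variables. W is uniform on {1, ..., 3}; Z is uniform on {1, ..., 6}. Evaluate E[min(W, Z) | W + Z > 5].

20/9

Outcomes with W + Z > 5: (1,5), (1,6), (2,4), (2,5), (2,6), (3,3), (3,4), (3,5), (3,6), each with probability 1/18.
E[min(W, Z) | W + Z > 5] = (1 + 1 + 2 + 2 + 2 + 3 + 3 + 3 + 3) / 9 = 20/9.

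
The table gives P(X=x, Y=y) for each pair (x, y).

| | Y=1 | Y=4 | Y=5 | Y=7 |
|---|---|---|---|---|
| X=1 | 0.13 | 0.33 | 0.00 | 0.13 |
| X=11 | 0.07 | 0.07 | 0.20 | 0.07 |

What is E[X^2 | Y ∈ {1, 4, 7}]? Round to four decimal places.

32.5000

P(Y ∈ {1, 4, 7}) = 0.80.
Σ X^2·P over the event = 1·(0.13) + 1·(0.33) + 1·(0.13) + 121·(0.07) + 121·(0.07) + 121·(0.07) = 26.00.
E[X^2 | Y ∈ {1, 4, 7}] = (26.00) / (0.80) = 32.5000.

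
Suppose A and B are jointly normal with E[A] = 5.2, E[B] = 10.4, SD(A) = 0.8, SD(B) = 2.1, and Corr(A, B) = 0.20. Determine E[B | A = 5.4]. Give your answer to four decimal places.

The regression of B on A has slope ρ·σ_B/σ_A and passes through (μ_A, μ_B).
E[B | A=5.4] = 10.4 + (0.20)·(2.1/0.8)·(5.4 − (5.2)) = 10.4 + (0.525)·(0.2) = 10.5050.

10.5050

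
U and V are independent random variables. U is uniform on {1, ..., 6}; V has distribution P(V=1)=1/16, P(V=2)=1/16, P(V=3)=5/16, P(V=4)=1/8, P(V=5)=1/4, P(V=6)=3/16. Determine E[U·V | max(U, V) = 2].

8/3

P(max(U, V) = 2) = 1/32.
Summing UV·P(x,y) over outcomes with max(U, V) = 2 gives 1/12.
E[U·V | max(U, V) = 2] = (1/12) / (1/32) = 8/3.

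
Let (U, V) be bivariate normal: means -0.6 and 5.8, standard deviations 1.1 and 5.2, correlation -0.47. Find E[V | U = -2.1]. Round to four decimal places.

9.1327

E[V | U=x] = μ_V + ρ(σ_V/σ_U)(x − μ_U) for jointly normal variables.
E[V | U=-2.1] = 5.8 + (-0.47)·(5.2/1.1)·(-2.1 − (-0.6)) = 5.8 + (-2.2218)·(-1.5) = 9.1327.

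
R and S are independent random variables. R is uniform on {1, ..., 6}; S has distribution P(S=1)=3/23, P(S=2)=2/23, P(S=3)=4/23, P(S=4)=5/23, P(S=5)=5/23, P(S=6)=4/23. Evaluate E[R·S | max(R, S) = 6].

P(max(R, S) = 6) = 43/138.
Summing RS·P(x,y) over outcomes with max(R, S) = 6 gives 148/23.
E[R·S | max(R, S) = 6] = (148/23) / (43/138) = 888/43.

888/43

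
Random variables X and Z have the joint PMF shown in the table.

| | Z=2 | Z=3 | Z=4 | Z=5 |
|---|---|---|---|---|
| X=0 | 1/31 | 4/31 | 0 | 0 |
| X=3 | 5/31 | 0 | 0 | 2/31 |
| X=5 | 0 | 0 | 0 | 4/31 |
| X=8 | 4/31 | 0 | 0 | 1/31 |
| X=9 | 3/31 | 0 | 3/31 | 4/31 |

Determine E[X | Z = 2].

P(Z = 2) = 13/31.
Summing X·P(X=x,Z=y) over the conditioning event gives 74/31.
E[X | Z = 2] = (74/31) / (13/31) = 74/13.

74/13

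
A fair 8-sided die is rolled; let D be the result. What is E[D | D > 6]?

15/2

Given D > 6, D is equally likely to be any of {7, 8}.
E[D | D > 6] = (7 + 8) / 2 = 15/2.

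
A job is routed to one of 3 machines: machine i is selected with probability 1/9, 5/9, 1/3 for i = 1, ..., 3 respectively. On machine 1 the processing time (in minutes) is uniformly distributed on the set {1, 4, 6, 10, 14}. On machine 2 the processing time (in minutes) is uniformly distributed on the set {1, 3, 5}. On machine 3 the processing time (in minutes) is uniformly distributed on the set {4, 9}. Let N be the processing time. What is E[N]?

E[N | machine 1] = (1+4+6+10+14)/5 = 7.
E[N | machine 2] = (1+3+5)/3 = 3.
E[N | machine 3] = (4+9)/2 = 13/2.
By the law of total expectation,
E[N] = (1/9)·(7) + (5/9)·(3) + (1/3)·(13/2) = 83/18.

83/18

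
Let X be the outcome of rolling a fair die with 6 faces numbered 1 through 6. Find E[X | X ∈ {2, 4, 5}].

11/3

P(X ∈ {2, 4, 5}) = 1/2.
Σ over the event: 2·1/6 + 4·1/6 + 5·1/6 = 11/6.
E[X | X ∈ {2, 4, 5}] = (11/6) / (1/2) = 11/3.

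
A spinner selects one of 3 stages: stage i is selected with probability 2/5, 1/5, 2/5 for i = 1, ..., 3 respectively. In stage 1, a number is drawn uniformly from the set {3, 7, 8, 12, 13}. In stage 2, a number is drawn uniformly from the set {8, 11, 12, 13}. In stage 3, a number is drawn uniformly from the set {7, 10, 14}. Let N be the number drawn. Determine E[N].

733/75

E[N | stage 1] = (3+7+8+12+13)/5 = 43/5.
E[N | stage 2] = (8+11+12+13)/4 = 11.
E[N | stage 3] = (7+10+14)/3 = 31/3.
E[N] = (2/5)·(43/5) + (1/5)·(11) + (2/5)·(31/3) = 733/75.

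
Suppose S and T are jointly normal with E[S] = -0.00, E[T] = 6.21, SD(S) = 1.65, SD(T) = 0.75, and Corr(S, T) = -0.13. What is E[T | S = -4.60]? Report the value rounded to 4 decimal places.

The regression of T on S has slope ρ·σ_T/σ_S and passes through (μ_S, μ_T).
E[T | S=-4.60] = 6.21 + (-0.13)·(0.75/1.65)·(-4.60 − (-0.00)) = 6.21 + (-0.059091)·(-4.6) = 6.4818.

6.4818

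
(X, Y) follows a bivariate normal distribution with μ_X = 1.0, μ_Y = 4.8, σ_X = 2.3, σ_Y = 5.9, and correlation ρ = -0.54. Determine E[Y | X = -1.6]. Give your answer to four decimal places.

For a bivariate normal, E[Y | X=x] = μ_Y + ρ·(σ_Y/σ_X)·(x − μ_X).
E[Y | X=-1.6] = 4.8 + (-0.54)·(5.9/2.3)·(-1.6 − (1.0)) = 4.8 + (-1.38522)·(-2.6) = 8.4016.

8.4016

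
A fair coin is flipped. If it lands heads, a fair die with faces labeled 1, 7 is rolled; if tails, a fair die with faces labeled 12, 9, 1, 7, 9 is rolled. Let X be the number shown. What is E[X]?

29/5

E[X | heads] = (1+7)/2 = 4.
E[X | tails] = (12+9+1+7+9)/5 = 38/5.
E[X] = (1/2)·(4) + (1/2)·(38/5) = 29/5.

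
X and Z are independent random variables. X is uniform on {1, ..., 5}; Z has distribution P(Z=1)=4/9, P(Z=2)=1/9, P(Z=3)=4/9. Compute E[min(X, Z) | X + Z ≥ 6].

P(X + Z ≥ 6) = 2/5.
Summing min(X,Z)·P(x,y) over outcomes with X + Z ≥ 6 gives 44/45.
E[min(X, Z) | X + Z ≥ 6] = (44/45) / (2/5) = 22/9.

22/9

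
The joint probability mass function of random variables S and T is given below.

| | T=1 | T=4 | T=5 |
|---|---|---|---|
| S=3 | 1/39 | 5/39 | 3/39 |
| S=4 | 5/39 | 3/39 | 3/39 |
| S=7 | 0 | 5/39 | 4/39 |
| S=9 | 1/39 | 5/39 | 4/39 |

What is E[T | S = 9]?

P(S = 9) = 10/39.
Summing T·P(S=x,T=y) over the conditioning event gives 41/39.
E[T | S = 9] = (41/39) / (10/39) = 41/10.

41/10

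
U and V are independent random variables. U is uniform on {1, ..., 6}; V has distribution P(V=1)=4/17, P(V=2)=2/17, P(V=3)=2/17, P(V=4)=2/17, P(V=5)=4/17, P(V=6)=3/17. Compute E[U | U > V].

P(U > V) = 7/17.
Summing U·P(x,y) over outcomes with U > V gives 32/17.
E[U | U > V] = (32/17) / (7/17) = 32/7.

32/7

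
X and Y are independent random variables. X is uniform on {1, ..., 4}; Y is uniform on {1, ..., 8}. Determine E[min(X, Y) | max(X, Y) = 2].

4/3

Outcomes with max(X, Y) = 2: (1,2), (2,1), (2,2), each with probability 1/32.
E[min(X, Y) | max(X, Y) = 2] = (1 + 1 + 2) / 3 = 4/3.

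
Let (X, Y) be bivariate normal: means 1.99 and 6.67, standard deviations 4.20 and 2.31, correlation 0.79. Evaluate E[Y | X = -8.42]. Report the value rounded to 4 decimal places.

The regression of Y on X has slope ρ·σ_Y/σ_X and passes through (μ_X, μ_Y).
E[Y | X=-8.42] = 6.67 + (0.79)·(2.31/4.20)·(-8.42 − (1.99)) = 6.67 + (0.4345)·(-10.41) = 2.1469.

2.1469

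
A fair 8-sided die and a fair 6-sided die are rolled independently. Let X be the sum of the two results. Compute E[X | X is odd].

8

P(X is odd) = 1/2.
Σ over the event: 3·1/24 + 5·1/12 + 7·1/8 + 9·1/8 + 11·1/12 + 13·1/24 = 4.
E[X | X is odd] = (4) / (1/2) = 8.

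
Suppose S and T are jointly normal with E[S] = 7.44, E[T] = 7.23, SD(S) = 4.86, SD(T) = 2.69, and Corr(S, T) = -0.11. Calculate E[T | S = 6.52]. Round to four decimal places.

For a bivariate normal, E[T | S=x] = μ_T + ρ·(σ_T/σ_S)·(x − μ_S).
E[T | S=6.52] = 7.23 + (-0.11)·(2.69/4.86)·(6.52 − (7.44)) = 7.23 + (-0.060885)·(-0.92) = 7.2860.

7.2860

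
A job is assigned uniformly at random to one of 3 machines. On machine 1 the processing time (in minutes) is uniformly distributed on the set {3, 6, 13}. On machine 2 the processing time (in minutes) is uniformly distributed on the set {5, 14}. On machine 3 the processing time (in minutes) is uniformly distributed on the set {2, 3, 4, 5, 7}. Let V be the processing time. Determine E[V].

631/90

E[V | machine 1] = (3+6+13)/3 = 22/3.
E[V | machine 2] = (5+14)/2 = 19/2.
E[V | machine 3] = (2+3+4+5+7)/5 = 21/5.
By the law of total expectation,
E[V] = (1/3)·(22/3) + (1/3)·(19/2) + (1/3)·(21/5) = 631/90.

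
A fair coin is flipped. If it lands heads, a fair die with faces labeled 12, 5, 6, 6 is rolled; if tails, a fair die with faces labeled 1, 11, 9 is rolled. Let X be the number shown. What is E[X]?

57/8

E[X | heads] = (12+5+6+6)/4 = 29/4.
E[X | tails] = (1+11+9)/3 = 7.
By the law of total expectation,
E[X] = (1/2)·(29/4) + (1/2)·(7) = 57/8.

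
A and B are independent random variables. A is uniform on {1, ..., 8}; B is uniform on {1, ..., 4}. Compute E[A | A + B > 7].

P(A + B > 7) = 7/16.
Summing A·P(x,y) over outcomes with A + B > 7 gives 23/8.
E[A | A + B > 7] = (23/8) / (7/16) = 46/7.

46/7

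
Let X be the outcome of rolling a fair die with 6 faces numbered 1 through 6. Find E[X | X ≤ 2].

3/2

Given X ≤ 2, X is equally likely to be any of {1, 2}.
E[X | X ≤ 2] = (1 + 2) / 2 = 3/2.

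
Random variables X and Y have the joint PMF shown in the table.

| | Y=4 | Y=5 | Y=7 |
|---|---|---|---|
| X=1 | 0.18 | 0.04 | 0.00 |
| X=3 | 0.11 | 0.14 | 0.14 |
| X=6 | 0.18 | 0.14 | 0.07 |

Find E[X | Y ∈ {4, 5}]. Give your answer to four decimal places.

3.6582

P(Y ∈ {4, 5}) = 0.79.
Σ X·P over the event = 1·(0.18) + 1·(0.04) + 3·(0.11) + 3·(0.14) + 6·(0.18) + 6·(0.14) = 2.89.
E[X | Y ∈ {4, 5}] = (2.89) / (0.79) = 3.6582.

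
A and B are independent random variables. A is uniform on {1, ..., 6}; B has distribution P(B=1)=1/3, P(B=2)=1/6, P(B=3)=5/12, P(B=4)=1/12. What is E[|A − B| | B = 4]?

3/2

P(B = 4) = 1/12.
Summing |A−B|·P(x,y) over outcomes with B = 4 gives 1/8.
E[|A − B| | B = 4] = (1/8) / (1/12) = 3/2.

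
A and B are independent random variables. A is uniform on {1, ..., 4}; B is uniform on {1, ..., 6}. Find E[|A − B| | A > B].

Outcomes with A > B: (2,1), (3,1), (3,2), (4,1), (4,2), (4,3), each with probability 1/24.
E[|A − B| | A > B] = (1 + 2 + 1 + 3 + 2 + 1) / 6 = 5/3.

5/3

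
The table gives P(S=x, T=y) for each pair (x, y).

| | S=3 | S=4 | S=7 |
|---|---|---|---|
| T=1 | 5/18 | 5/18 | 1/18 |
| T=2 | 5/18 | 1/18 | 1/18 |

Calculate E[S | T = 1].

42/11

P(T = 1) = 11/18.
Σ S·P over the event = 3·(5/18) + 4·(5/18) + 7·(1/18) = 7/3.
E[S | T = 1] = (7/3) / (11/18) = 42/11.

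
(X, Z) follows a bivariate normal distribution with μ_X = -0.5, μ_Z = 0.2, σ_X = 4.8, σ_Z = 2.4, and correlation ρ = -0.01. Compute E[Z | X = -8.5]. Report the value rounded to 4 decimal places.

The regression of Z on X has slope ρ·σ_Z/σ_X and passes through (μ_X, μ_Z).
E[Z | X=-8.5] = 0.2 + (-0.01)·(2.4/4.8)·(-8.5 − (-0.5)) = 0.2 + (-0.005)·(-8) = 0.2400.

0.2400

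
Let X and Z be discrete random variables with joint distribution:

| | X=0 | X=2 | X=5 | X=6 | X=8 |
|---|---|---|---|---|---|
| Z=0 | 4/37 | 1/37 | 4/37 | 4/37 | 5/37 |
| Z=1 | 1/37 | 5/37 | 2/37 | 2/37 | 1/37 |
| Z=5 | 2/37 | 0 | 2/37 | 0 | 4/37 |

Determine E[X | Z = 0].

P(Z = 0) = 18/37.
Σ X·P over the event = 0·(4/37) + 2·(1/37) + 5·(4/37) + 6·(4/37) + 8·(5/37) = 86/37.
E[X | Z = 0] = (86/37) / (18/37) = 43/9.

43/9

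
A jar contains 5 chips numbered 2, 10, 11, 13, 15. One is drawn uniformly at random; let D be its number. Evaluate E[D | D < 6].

2

P(D < 6) = 1/5.
Σ over the event: 2·1/5 = 2/5.
E[D | D < 6] = (2/5) / (1/5) = 2.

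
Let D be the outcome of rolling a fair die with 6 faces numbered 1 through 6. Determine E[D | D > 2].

Given D > 2, D is equally likely to be any of {3, 4, 5, 6}.
E[D | D > 2] = (3 + 4 + 5 + 6) / 4 = 9/2.

9/2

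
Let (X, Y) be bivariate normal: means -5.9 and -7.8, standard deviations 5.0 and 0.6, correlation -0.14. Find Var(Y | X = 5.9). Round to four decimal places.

0.3529

Var(Y | X=x) = (1 − ρ²)·σ_Y².
Var(Y | X=5.9) = (0.6)²·(1 − (-0.14)²) = 0.36·0.9804 = 0.3529.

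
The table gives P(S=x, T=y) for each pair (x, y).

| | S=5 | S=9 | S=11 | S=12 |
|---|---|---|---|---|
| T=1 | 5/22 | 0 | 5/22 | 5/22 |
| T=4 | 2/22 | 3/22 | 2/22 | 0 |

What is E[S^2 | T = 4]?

P(T = 4) = 7/22.
Σ S^2·P over the event = 25·(2/22) + 81·(3/22) + 121·(2/22) = 535/22.
E[S^2 | T = 4] = (535/22) / (7/22) = 535/7.

535/7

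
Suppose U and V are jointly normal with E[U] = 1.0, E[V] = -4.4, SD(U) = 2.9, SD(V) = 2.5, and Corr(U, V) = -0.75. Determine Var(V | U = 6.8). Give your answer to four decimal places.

The conditional variance in a bivariate normal is σ_V²(1 − ρ²), independent of x.
Var(V | U=6.8) = (2.5)²·(1 − (-0.75)²) = 6.25·0.4375 = 2.7344.

2.7344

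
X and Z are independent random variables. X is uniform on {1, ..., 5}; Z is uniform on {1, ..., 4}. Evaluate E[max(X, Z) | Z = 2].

P(Z = 2) = 1/4.
Summing max(X,Z)·P(x,y) over outcomes with Z = 2 gives 4/5.
E[max(X, Z) | Z = 2] = (4/5) / (1/4) = 16/5.

16/5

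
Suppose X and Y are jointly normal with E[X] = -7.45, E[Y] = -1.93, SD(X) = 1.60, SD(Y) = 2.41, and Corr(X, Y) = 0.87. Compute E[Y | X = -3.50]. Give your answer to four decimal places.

For a bivariate normal, E[Y | X=x] = μ_Y + ρ·(σ_Y/σ_X)·(x − μ_X).
E[Y | X=-3.50] = -1.93 + (0.87)·(2.41/1.60)·(-3.50 − (-7.45)) = -1.93 + (1.31044)·(3.95) = 3.2462.

3.2462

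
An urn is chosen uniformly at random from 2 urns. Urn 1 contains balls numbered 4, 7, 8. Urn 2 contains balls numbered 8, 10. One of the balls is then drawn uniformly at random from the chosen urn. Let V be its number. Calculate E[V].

23/3

E[V | urn 1] = (4+7+8)/3 = 19/3.
E[V | urn 2] = (8+10)/2 = 9.
E[V] = (1/2)·(19/3) + (1/2)·(9) = 23/3.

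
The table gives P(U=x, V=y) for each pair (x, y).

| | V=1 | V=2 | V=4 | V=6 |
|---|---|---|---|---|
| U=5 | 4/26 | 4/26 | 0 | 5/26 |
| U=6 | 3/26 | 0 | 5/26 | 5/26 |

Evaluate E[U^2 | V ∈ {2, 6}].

405/14

P(V ∈ {2, 6}) = 7/13.
Σ U^2·P over the event = 25·(4/26) + 25·(5/26) + 36·(5/26) = 405/26.
E[U^2 | V ∈ {2, 6}] = (405/26) / (7/13) = 405/14.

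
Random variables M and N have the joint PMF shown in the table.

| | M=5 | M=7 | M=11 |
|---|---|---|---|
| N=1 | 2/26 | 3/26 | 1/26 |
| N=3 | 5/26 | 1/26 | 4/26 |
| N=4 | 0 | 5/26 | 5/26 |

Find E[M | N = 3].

P(N = 3) = 5/13.
Σ M·P over the event = 5·(5/26) + 7·(1/26) + 11·(4/26) = 38/13.
E[M | N = 3] = (38/13) / (5/13) = 38/5.

38/5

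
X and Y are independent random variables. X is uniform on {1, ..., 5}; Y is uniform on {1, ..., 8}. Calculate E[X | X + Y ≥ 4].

P(X + Y ≥ 4) = 37/40.
Summing X·P(x,y) over outcomes with X + Y ≥ 4 gives 29/10.
E[X | X + Y ≥ 4] = (29/10) / (37/40) = 116/37.

116/37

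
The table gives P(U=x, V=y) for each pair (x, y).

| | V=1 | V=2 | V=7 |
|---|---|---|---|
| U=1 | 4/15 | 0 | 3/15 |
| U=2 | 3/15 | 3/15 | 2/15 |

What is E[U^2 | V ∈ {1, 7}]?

9/4

P(V ∈ {1, 7}) = 4/5.
Summing U^2·P(U=x,V=y) over the conditioning event gives 9/5.
E[U^2 | V ∈ {1, 7}] = (9/5) / (4/5) = 9/4.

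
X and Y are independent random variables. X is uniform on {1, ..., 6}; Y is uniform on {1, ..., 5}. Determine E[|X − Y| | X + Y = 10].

Outcomes with X + Y = 10: (5,5), (6,4), each with probability 1/30.
E[|X − Y| | X + Y = 10] = (0 + 2) / 2 = 1.

1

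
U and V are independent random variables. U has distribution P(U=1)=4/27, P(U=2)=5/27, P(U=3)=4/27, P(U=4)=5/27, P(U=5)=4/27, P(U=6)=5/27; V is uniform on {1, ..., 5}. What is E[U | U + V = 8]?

P(U + V = 8) = 2/15.
Summing U·P(x,y) over outcomes with U + V = 8 gives 82/135.
E[U | U + V = 8] = (82/135) / (2/15) = 41/9.

41/9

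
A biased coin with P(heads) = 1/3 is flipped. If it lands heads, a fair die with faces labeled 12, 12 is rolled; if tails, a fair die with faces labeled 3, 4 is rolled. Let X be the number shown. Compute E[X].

19/3

E[X | heads] = (12+12)/2 = 12.
E[X | tails] = (3+4)/2 = 7/2.
E[X] = (1/3)·(12) + (2/3)·(7/2) = 19/3.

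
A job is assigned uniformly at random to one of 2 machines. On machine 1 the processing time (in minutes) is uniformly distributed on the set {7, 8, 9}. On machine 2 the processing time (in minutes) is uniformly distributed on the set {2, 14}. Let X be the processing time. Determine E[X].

8

E[X | machine 1] = (7+8+9)/3 = 8.
E[X | machine 2] = (2+14)/2 = 8.
By the law of total expectation,
E[X] = (1/2)·(8) + (1/2)·(8) = 8.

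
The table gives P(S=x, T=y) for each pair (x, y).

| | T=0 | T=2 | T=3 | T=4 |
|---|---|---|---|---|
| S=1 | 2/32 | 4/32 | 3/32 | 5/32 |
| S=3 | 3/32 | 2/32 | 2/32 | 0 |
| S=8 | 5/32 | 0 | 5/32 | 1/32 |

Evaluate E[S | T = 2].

P(T = 2) = 3/16.
Σ S·P over the event = 1·(4/32) + 3·(2/32) = 5/16.
E[S | T = 2] = (5/16) / (3/16) = 5/3.

5/3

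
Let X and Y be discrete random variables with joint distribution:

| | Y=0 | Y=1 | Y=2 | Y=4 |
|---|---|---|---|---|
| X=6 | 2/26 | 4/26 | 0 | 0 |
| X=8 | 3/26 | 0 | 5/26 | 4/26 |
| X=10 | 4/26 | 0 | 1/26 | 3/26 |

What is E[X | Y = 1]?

6

P(Y = 1) = 2/13.
Summing X·P(X=x,Y=y) over the conditioning event gives 12/13.
E[X | Y = 1] = (12/13) / (2/13) = 6.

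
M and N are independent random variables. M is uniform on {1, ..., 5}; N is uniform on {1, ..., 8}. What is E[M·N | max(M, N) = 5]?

125/9

Outcomes with max(M, N) = 5: (1,5), (2,5), (3,5), (4,5), (5,1), (5,2), (5,3), (5,4), (5,5), each with probability 1/40.
E[M·N | max(M, N) = 5] = (5 + 10 + 15 + 20 + 5 + 10 + 15 + 20 + 25) / 9 = 125/9.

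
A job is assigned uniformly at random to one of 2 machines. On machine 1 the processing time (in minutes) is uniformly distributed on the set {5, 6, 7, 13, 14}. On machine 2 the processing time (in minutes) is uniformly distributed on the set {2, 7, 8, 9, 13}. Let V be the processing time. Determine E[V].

E[V | machine 1] = (5+6+7+13+14)/5 = 9.
E[V | machine 2] = (2+7+8+9+13)/5 = 39/5.
E[V] = (1/2)·(9) + (1/2)·(39/5) = 42/5.

42/5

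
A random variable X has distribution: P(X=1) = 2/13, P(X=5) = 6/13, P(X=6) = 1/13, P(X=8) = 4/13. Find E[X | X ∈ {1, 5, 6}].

38/9

P(X ∈ {1, 5, 6}) = 9/13.
Σ over the event: 1·2/13 + 5·6/13 + 6·1/13 = 38/13.
E[X | X ∈ {1, 5, 6}] = (38/13) / (9/13) = 38/9.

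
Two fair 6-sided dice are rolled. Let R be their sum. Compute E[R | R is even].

P(R is even) = 1/2.
Σ over the event: 2·1/36 + 4·1/12 + 6·5/36 + 8·5/36 + 10·1/12 + 12·1/36 = 7/2.
E[R | R is even] = (7/2) / (1/2) = 7.

7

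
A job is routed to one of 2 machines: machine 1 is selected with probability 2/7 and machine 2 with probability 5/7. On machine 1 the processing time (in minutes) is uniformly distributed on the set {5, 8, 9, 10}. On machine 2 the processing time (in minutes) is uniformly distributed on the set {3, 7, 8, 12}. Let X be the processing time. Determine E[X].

E[X | machine 1] = (5+8+9+10)/4 = 8.
E[X | machine 2] = (3+7+8+12)/4 = 15/2.
By the law of total expectation,
E[X] = (2/7)·(8) + (5/7)·(15/2) = 107/14.

107/14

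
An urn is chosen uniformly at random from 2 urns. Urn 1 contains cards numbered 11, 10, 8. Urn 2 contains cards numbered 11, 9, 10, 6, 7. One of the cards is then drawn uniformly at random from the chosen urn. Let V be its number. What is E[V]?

137/15

E[V | urn 1] = (11+10+8)/3 = 29/3.
E[V | urn 2] = (11+9+10+6+7)/5 = 43/5.
By the law of total expectation,
E[V] = (1/2)·(29/3) + (1/2)·(43/5) = 137/15.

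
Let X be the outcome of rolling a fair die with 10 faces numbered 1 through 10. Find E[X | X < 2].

1

Given X < 2, X is equally likely to be any of {1}.
E[X | X < 2] = (1) / 1 = 1.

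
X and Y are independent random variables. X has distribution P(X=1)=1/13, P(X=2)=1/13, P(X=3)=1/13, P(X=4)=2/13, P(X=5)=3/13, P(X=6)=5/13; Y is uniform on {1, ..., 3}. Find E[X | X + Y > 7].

75/13

P(X + Y > 7) = 1/3.
Summing X·P(x,y) over outcomes with X + Y > 7 gives 25/13.
E[X | X + Y > 7] = (25/13) / (1/3) = 75/13.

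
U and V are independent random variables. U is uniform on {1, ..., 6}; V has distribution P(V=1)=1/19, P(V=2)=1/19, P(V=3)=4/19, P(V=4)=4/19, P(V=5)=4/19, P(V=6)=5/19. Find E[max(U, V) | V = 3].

4

P(V = 3) = 4/19.
Summing max(U,V)·P(x,y) over outcomes with V = 3 gives 16/19.
E[max(U, V) | V = 3] = (16/19) / (4/19) = 4.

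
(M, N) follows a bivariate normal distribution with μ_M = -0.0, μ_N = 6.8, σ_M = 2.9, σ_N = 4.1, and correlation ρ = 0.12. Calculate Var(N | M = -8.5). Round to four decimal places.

For a bivariate normal, Var(N | M=x) = σ_N²(1 − ρ²).
Var(N | M=-8.5) = (4.1)²·(1 − (0.12)²) = 16.81·0.9856 = 16.5679.

16.5679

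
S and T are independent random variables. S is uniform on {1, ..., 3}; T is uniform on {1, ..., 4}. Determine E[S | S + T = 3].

Outcomes with S + T = 3: (1,2), (2,1), each with probability 1/12.
E[S | S + T = 3] = (1 + 2) / 2 = 3/2.

3/2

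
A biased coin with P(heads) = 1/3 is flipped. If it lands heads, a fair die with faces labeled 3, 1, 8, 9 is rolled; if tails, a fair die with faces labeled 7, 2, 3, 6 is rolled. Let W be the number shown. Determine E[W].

E[W | heads] = (3+1+8+9)/4 = 21/4.
E[W | tails] = (7+2+3+6)/4 = 9/2.
E[W] = (1/3)·(21/4) + (2/3)·(9/2) = 19/4.

19/4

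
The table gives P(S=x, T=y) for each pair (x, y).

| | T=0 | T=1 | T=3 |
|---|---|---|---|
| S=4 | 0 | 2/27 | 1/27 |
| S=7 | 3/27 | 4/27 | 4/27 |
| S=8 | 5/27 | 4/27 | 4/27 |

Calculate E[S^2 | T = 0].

467/8

P(T = 0) = 8/27.
Σ S^2·P over the event = 49·(3/27) + 64·(5/27) = 467/27.
E[S^2 | T = 0] = (467/27) / (8/27) = 467/8.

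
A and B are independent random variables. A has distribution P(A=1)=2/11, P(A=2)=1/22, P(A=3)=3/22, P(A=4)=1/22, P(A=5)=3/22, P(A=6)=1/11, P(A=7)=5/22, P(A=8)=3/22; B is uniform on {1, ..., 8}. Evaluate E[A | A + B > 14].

83/11

P(A + B > 14) = 1/16.
Summing A·P(x,y) over outcomes with A + B > 14 gives 83/176.
E[A | A + B > 14] = (83/176) / (1/16) = 83/11.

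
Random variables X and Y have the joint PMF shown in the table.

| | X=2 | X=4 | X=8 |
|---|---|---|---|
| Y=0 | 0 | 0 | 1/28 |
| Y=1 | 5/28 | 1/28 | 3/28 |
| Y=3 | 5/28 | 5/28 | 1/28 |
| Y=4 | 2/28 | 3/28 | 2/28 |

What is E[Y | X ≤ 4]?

P(X ≤ 4) = 3/4.
Σ Y·P over the event = 1·(5/28) + 3·(5/28) + 4·(2/28) + 1·(1/28) + 3·(5/28) + 4·(3/28) = 2.
E[Y | X ≤ 4] = (2) / (3/4) = 8/3.

8/3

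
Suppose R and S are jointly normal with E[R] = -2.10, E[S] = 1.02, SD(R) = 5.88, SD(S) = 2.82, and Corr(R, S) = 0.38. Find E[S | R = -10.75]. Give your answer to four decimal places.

The regression of S on R has slope ρ·σ_S/σ_R and passes through (μ_R, μ_S).
E[S | R=-10.75] = 1.02 + (0.38)·(2.82/5.88)·(-10.75 − (-2.10)) = 1.02 + (0.18224)·(-8.65) = -0.5564.

-0.5564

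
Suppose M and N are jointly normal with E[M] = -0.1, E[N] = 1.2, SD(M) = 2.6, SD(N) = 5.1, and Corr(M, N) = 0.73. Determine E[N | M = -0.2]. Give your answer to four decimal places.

E[N | M=x] = μ_N + ρ(σ_N/σ_M)(x − μ_M) for jointly normal variables.
E[N | M=-0.2] = 1.2 + (0.73)·(5.1/2.6)·(-0.2 − (-0.1)) = 1.2 + (1.4319)·(-0.1) = 1.0568.

1.0568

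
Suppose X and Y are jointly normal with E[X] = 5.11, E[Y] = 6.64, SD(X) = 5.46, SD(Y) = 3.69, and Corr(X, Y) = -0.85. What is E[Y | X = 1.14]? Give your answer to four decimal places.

8.9206

E[Y | X=x] = μ_Y + ρ(σ_Y/σ_X)(x − μ_X) for jointly normal variables.
E[Y | X=1.14] = 6.64 + (-0.85)·(3.69/5.46)·(1.14 − (5.11)) = 6.64 + (-0.57445)·(-3.97) = 8.9206.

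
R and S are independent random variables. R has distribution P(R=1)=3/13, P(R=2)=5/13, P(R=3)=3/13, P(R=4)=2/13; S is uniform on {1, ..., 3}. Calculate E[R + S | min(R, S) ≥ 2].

P(min(R, S) ≥ 2) = 20/39.
Summing (R+S)·P(x,y) over outcomes with min(R, S) ≥ 2 gives 8/3.
E[R + S | min(R, S) ≥ 2] = (8/3) / (20/39) = 26/5.

26/5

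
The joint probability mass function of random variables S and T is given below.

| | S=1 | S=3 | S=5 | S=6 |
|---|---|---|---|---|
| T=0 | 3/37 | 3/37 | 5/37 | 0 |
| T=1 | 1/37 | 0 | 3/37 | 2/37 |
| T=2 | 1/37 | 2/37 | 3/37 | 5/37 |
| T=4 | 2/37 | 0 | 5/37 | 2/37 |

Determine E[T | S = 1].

P(S = 1) = 7/37.
Σ T·P over the event = 0·(3/37) + 1·(1/37) + 2·(1/37) + 4·(2/37) = 11/37.
E[T | S = 1] = (11/37) / (7/37) = 11/7.

11/7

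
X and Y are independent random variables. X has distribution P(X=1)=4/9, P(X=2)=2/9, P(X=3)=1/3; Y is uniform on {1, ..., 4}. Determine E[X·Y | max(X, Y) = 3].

P(max(X, Y) = 3) = 5/12.
Summing XY·P(x,y) over outcomes with max(X, Y) = 3 gives 13/6.
E[X·Y | max(X, Y) = 3] = (13/6) / (5/12) = 26/5.

26/5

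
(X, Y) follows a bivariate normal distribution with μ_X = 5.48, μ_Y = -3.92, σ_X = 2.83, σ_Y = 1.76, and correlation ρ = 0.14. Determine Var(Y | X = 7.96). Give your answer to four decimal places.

3.0369

The conditional variance in a bivariate normal is σ_Y²(1 − ρ²), independent of x.
Var(Y | X=7.96) = (1.76)²·(1 − (0.14)²) = 3.0976·0.9804 = 3.0369.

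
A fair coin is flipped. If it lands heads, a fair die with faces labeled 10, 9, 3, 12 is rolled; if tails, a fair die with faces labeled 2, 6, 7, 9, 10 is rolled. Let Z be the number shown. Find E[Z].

E[Z | heads] = (10+9+3+12)/4 = 17/2.
E[Z | tails] = (2+6+7+9+10)/5 = 34/5.
By the law of total expectation,
E[Z] = (1/2)·(17/2) + (1/2)·(34/5) = 153/20.

153/20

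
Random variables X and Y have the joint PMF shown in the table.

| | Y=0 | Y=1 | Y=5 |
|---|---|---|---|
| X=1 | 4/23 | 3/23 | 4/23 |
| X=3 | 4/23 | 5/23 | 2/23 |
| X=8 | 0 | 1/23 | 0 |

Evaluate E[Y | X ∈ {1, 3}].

P(X ∈ {1, 3}) = 22/23.
Σ Y·P over the event = 0·(4/23) + 1·(3/23) + 5·(4/23) + 0·(4/23) + 1·(5/23) + 5·(2/23) = 38/23.
E[Y | X ∈ {1, 3}] = (38/23) / (22/23) = 19/11.

19/11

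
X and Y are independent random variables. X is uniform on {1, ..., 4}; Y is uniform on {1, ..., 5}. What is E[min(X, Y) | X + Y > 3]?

P(X + Y > 3) = 17/20.
Summing min(X,Y)·P(x,y) over outcomes with X + Y > 3 gives 37/20.
E[min(X, Y) | X + Y > 3] = (37/20) / (17/20) = 37/17.

37/17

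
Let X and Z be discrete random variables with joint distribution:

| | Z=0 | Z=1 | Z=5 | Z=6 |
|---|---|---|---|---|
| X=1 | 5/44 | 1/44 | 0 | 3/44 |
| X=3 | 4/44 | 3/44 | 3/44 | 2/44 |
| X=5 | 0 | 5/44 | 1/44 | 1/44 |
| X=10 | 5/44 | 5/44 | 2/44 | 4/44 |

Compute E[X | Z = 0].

P(Z = 0) = 7/22.
Σ X·P over the event = 1·(5/44) + 3·(4/44) + 10·(5/44) = 67/44.
E[X | Z = 0] = (67/44) / (7/22) = 67/14.

67/14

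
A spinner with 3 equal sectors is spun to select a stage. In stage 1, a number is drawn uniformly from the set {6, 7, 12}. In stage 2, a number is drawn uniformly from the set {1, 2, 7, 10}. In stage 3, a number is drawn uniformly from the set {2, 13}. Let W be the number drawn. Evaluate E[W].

E[W | stage 1] = (6+7+12)/3 = 25/3.
E[W | stage 2] = (1+2+7+10)/4 = 5.
E[W | stage 3] = (2+13)/2 = 15/2.
By the law of total expectation,
E[W] = (1/3)·(25/3) + (1/3)·(5) + (1/3)·(15/2) = 125/18.

125/18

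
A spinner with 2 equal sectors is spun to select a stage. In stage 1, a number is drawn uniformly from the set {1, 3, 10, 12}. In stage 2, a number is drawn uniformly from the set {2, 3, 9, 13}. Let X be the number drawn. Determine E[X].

53/8

E[X | stage 1] = (1+3+10+12)/4 = 13/2.
E[X | stage 2] = (2+3+9+13)/4 = 27/4.
By the law of total expectation,
E[X] = (1/2)·(13/2) + (1/2)·(27/4) = 53/8.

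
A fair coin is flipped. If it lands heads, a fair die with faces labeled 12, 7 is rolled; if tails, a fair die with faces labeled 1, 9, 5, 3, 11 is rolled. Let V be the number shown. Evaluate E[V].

E[V | heads] = (12+7)/2 = 19/2.
E[V | tails] = (1+9+5+3+11)/5 = 29/5.
By the law of total expectation,
E[V] = (1/2)·(19/2) + (1/2)·(29/5) = 153/20.

153/20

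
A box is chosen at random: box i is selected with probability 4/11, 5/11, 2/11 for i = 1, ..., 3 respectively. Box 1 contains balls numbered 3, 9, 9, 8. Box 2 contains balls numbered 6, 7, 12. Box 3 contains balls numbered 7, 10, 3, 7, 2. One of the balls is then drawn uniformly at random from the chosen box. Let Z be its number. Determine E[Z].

1234/165

E[Z | box 1] = (3+9+9+8)/4 = 29/4.
E[Z | box 2] = (6+7+12)/3 = 25/3.
E[Z | box 3] = (7+10+3+7+2)/5 = 29/5.
E[Z] = (4/11)·(29/4) + (5/11)·(25/3) + (2/11)·(29/5) = 1234/165.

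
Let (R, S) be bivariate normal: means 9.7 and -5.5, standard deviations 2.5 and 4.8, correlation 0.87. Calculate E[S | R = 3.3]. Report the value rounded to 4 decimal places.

-16.1906

For a bivariate normal, E[S | R=x] = μ_S + ρ·(σ_S/σ_R)·(x − μ_R).
E[S | R=3.3] = -5.5 + (0.87)·(4.8/2.5)·(3.3 − (9.7)) = -5.5 + (1.6704)·(-6.4) = -16.1906.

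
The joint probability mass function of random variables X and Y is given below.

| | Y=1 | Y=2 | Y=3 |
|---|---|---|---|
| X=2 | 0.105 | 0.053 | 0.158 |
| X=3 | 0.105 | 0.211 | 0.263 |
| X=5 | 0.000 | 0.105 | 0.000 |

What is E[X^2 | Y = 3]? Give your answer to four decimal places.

P(Y = 3) = 0.421.
Summing X^2·P(X=x,Y=y) over the conditioning event gives 2.999.
E[X^2 | Y = 3] = (2.999) / (0.421) = 7.1235.

7.1235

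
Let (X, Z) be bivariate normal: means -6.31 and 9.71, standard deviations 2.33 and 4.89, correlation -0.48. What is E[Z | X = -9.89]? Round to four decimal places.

E[Z | X=x] = μ_Z + ρ(σ_Z/σ_X)(x − μ_X) for jointly normal variables.
E[Z | X=-9.89] = 9.71 + (-0.48)·(4.89/2.33)·(-9.89 − (-6.31)) = 9.71 + (-1.00738)·(-3.58) = 13.3164.

13.3164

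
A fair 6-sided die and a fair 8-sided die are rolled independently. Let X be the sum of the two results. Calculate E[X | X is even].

P(X is even) = 1/2.
Σ over the event: 2·1/48 + 4·1/16 + 6·5/48 + 8·1/8 + 10·5/48 + 12·1/16 + 14·1/48 = 4.
E[X | X is even] = (4) / (1/2) = 8.

8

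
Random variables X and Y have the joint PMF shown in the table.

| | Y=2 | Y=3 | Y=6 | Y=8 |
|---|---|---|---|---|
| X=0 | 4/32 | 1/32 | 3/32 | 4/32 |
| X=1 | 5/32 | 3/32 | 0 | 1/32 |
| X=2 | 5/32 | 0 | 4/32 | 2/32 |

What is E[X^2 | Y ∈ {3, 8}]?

P(Y ∈ {3, 8}) = 11/32.
Summing X^2·P(X=x,Y=y) over the conditioning event gives 3/8.
E[X^2 | Y ∈ {3, 8}] = (3/8) / (11/32) = 12/11.

12/11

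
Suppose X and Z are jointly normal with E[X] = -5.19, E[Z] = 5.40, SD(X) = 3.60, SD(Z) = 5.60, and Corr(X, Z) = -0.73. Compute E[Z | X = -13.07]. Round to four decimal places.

14.3482

E[Z | X=x] = μ_Z + ρ(σ_Z/σ_X)(x − μ_X) for jointly normal variables.
E[Z | X=-13.07] = 5.40 + (-0.73)·(5.60/3.60)·(-13.07 − (-5.19)) = 5.40 + (-1.13556)·(-7.88) = 14.3482.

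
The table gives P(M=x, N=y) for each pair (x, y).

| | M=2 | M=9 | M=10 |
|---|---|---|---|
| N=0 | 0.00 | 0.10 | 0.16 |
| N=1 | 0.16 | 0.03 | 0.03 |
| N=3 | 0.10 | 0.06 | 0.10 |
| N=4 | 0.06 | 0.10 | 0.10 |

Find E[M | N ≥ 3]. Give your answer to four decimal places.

7.2308

P(N ≥ 3) = 0.52.
Summing M·P(M=x,N=y) over the conditioning event gives 3.76.
E[M | N ≥ 3] = (3.76) / (0.52) = 7.2308.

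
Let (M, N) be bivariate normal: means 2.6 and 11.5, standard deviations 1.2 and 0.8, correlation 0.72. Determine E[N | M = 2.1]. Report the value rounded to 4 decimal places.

11.2600

The regression of N on M has slope ρ·σ_N/σ_M and passes through (μ_M, μ_N).
E[N | M=2.1] = 11.5 + (0.72)·(0.8/1.2)·(2.1 − (2.6)) = 11.5 + (0.48)·(-0.5) = 11.2600.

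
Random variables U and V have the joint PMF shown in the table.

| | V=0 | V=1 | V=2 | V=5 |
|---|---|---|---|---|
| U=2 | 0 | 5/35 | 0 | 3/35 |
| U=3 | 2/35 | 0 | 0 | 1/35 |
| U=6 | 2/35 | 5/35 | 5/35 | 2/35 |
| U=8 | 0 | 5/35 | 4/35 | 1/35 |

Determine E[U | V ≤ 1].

P(V ≤ 1) = 19/35.
Σ U·P over the event = 2·(5/35) + 3·(2/35) + 6·(2/35) + 6·(5/35) + 8·(5/35) = 14/5.
E[U | V ≤ 1] = (14/5) / (19/35) = 98/19.

98/19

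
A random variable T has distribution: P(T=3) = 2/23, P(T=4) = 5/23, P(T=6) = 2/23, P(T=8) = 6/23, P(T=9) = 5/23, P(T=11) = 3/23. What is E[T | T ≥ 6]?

69/8

P(T ≥ 6) = 16/23.
Σ over the event: 6·2/23 + 8·6/23 + 9·5/23 + 11·3/23 = 6.
E[T | T ≥ 6] = (6) / (16/23) = 69/8.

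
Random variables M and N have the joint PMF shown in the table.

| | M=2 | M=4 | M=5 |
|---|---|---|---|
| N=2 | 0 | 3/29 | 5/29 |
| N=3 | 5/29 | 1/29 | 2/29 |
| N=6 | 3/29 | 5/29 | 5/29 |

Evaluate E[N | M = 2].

33/8

P(M = 2) = 8/29.
Σ N·P over the event = 3·(5/29) + 6·(3/29) = 33/29.
E[N | M = 2] = (33/29) / (8/29) = 33/8.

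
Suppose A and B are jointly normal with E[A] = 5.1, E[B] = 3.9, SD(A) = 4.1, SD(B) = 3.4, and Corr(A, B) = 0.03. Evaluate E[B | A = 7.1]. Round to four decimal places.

The regression of B on A has slope ρ·σ_B/σ_A and passes through (μ_A, μ_B).
E[B | A=7.1] = 3.9 + (0.03)·(3.4/4.1)·(7.1 − (5.1)) = 3.9 + (0.024878)·(2) = 3.9498.

3.9498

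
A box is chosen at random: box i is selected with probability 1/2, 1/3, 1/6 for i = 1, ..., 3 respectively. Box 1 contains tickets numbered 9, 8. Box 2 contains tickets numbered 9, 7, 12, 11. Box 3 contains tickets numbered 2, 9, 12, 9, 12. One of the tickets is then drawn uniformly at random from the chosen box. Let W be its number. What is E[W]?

269/30

E[W | box 1] = (9+8)/2 = 17/2.
E[W | box 2] = (9+7+12+11)/4 = 39/4.
E[W | box 3] = (2+9+12+9+12)/5 = 44/5.
By the law of total expectation,
E[W] = (1/2)·(17/2) + (1/3)·(39/4) + (1/6)·(44/5) = 269/30.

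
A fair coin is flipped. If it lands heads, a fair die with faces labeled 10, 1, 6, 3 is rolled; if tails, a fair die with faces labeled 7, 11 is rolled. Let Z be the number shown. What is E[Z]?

E[Z | heads] = (10+1+6+3)/4 = 5.
E[Z | tails] = (7+11)/2 = 9.
E[Z] = (1/2)·(5) + (1/2)·(9) = 7.

7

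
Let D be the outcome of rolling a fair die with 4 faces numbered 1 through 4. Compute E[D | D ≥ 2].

3

Given D ≥ 2, D is equally likely to be any of {2, 3, 4}.
E[D | D ≥ 2] = (2 + 3 + 4) / 3 = 3.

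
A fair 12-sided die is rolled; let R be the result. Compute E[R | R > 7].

Given R > 7, R is equally likely to be any of {8, 9, 10, 11, 12}.
E[R | R > 7] = (8 + 9 + 10 + 11 + 12) / 5 = 10.

10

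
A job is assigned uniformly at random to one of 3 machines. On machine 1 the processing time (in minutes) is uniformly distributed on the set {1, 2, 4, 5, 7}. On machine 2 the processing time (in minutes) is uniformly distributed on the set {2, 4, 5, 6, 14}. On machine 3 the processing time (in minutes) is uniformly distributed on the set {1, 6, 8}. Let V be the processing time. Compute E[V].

E[V | machine 1] = (1+2+4+5+7)/5 = 19/5.
E[V | machine 2] = (2+4+5+6+14)/5 = 31/5.
E[V | machine 3] = (1+6+8)/3 = 5.
E[V] = (1/3)·(19/5) + (1/3)·(31/5) + (1/3)·(5) = 5.

5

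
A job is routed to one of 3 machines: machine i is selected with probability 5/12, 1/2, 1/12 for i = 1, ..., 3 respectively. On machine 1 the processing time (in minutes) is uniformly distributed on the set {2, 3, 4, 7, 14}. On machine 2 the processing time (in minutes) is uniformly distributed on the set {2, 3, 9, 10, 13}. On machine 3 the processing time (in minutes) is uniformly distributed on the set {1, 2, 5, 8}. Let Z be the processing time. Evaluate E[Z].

98/15

E[Z | machine 1] = (2+3+4+7+14)/5 = 6.
E[Z | machine 2] = (2+3+9+10+13)/5 = 37/5.
E[Z | machine 3] = (1+2+5+8)/4 = 4.
E[Z] = (5/12)·(6) + (1/2)·(37/5) + (1/12)·(4) = 98/15.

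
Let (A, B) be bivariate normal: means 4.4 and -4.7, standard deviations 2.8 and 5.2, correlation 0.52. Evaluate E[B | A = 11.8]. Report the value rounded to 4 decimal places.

For a bivariate normal, E[B | A=x] = μ_B + ρ·(σ_B/σ_A)·(x − μ_A).
E[B | A=11.8] = -4.7 + (0.52)·(5.2/2.8)·(11.8 − (4.4)) = -4.7 + (0.96571)·(7.4) = 2.4463.

2.4463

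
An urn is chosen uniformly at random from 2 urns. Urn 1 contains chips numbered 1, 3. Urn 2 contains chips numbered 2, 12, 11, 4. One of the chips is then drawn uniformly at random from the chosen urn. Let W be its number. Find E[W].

E[W | urn 1] = (1+3)/2 = 2.
E[W | urn 2] = (2+12+11+4)/4 = 29/4.
E[W] = (1/2)·(2) + (1/2)·(29/4) = 37/8.

37/8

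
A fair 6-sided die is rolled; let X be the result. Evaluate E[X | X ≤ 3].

Given X ≤ 3, X is equally likely to be any of {1, 2, 3}.
E[X | X ≤ 3] = (1 + 2 + 3) / 3 = 2.

2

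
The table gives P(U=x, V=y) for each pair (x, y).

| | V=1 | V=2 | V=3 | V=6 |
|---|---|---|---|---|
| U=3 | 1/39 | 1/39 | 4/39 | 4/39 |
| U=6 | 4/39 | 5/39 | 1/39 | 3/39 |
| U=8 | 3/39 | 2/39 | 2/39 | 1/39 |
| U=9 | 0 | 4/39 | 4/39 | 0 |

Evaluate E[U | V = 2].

P(V = 2) = 4/13.
Summing U·P(U=x,V=y) over the conditioning event gives 85/39.
E[U | V = 2] = (85/39) / (4/13) = 85/12.

85/12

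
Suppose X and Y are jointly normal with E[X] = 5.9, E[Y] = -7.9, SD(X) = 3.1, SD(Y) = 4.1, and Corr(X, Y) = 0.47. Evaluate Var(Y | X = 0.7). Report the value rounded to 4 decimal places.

13.0967

Var(Y | X=x) = (1 − ρ²)·σ_Y².
Var(Y | X=0.7) = (4.1)²·(1 − (0.47)²) = 16.81·0.7791 = 13.0967.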